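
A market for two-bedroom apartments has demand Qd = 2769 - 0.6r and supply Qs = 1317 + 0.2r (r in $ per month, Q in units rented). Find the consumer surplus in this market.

Consumer surplus = 2352000

At equilibrium Qd = Qs, so 2769 - 0.6r = 1317 + 0.2r; collecting terms, 1452 = 0.8r and r* = 1815.
Plugging r* into demand: Q* = 2769 - 0.6(1815) = 1680.
Demand choke price (Qd = 0): r = 2769/0.6 = 4615. Consumer surplus = ½ × (4615 - 1815) × 1680 = 2352000.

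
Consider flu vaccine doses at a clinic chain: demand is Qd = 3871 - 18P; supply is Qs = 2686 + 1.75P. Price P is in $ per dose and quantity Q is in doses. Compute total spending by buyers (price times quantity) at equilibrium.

Set Qd = Qs: 3871 - 18P = 2686 + 1.75P, so 1185 = 19.75P and P* = 60.
Then Q* = 3871 - 18(60) = 2791.
Total spending by buyers = P* × Q* = 60 × 2791 = 167460.

Total spending by buyers = 167460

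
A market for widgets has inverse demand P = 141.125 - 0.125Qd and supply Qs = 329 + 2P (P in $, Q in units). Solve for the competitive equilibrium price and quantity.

In direct form, Qd = 1129 - 8P.
Set Qd = Qs: 1129 - 8P = 329 + 2P, so 800 = 10P and P* = 80.
Plugging P* into demand: Q* = 1129 - 8(80) = 489.

P* = 80, Q* = 489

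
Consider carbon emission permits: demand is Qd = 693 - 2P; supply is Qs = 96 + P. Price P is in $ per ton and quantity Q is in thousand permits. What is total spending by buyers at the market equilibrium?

The market clears where 693 - 2P = 96 + P. Rearranging, 3P = 597, hence P* = 199.
Then Q* = 693 - 2(199) = 295.
Total spending by buyers = P* × Q* = 199 × 295 = 58705.

Total spending by buyers = 58705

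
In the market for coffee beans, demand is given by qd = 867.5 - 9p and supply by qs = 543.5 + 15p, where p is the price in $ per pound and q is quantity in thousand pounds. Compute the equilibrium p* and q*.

p* = 13.5, q* = 746

At equilibrium qd = qs, so 867.5 - 9p = 543.5 + 15p; collecting terms, 324 = 24p and p* = 13.5.
Plugging p* into demand: q* = 867.5 - 9(13.5) = 746.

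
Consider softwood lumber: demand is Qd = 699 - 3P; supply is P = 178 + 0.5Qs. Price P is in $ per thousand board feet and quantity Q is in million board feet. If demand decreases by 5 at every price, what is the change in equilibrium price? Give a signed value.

ΔP = -1

Solving each curve for Q: Qs = -356 + 2P.
The market clears where 699 - 3P = -356 + 2P. Rearranging, 5P = 1055, hence P* = 211.
Then Q* = 699 - 3(211) = 66.
After the shift, demand is Qd = 694 - 3P.
New equilibrium: 1050 = 5P, so P = 210 and Q = 64.
ΔP = 210 - 211 = -1.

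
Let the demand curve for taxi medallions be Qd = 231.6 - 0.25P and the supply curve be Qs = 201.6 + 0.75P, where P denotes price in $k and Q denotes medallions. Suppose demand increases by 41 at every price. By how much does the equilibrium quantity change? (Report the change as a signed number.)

At equilibrium Qd = Qs, so 231.6 - 0.25P = 201.6 + 0.75P; collecting terms, 30 = P and P* = 30.
Substitute back: Q* = 231.6 - 0.25(30) = 224.1.
After the shift, demand is Qd = 272.6 - 0.25P.
New equilibrium: 71 = P, so P = 71 and Q = 254.85.
ΔQ = 254.85 - 224.1 = 30.75.

ΔQ = 30.75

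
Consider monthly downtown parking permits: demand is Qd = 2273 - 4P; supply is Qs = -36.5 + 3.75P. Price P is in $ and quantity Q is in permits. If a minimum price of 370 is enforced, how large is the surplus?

At P = 370: Qd = 793 and Qs = 1351.
Surplus = Qs - Qd = 1351 - 793 = 558.

Surplus = 558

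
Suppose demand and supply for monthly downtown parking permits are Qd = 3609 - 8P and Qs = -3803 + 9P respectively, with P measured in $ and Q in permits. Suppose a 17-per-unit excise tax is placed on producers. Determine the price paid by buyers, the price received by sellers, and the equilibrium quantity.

P_b = 445, P_s = 428, Q = 49

Producers keep P_s = P_b - 17 per unit, so supply in terms of the buyer price is Qs = -3956 + 9P_b.
Set Qd = Qs: 3609 - 8P_b = -3956 + 9P_b, so 7565 = 17P_b and P_b = 445.
Then P_s = 445 - 17 = 428 and Q = 3609 - 8(445) = 49.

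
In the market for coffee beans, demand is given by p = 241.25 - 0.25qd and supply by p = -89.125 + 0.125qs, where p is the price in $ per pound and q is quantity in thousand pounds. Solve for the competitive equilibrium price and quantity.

p* = 21, q* = 881

In direct form, qd = 965 - 4p and qs = 713 + 8p.
The market clears where 965 - 4p = 713 + 8p. Rearranging, 12p = 252, hence p* = 21.
Substitute back: q* = 965 - 4(21) = 881.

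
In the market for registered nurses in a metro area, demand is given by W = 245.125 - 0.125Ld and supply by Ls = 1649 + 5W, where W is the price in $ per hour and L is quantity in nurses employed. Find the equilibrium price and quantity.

In direct form, Ld = 1961 - 8W.
Set Ld = Ls: 1961 - 8W = 1649 + 5W, so 312 = 13W and W* = 24.
From the demand curve, L* = 1961 - 8(24) = 1769.

W* = 24, L* = 1769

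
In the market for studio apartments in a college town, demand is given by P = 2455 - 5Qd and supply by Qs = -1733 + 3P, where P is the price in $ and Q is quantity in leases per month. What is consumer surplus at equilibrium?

Consumer surplus = 309760

Solving each curve for Q: Qd = 491 - 0.2P.
Equating demand and supply, 491 - 0.2P = -1733 + 3P gives 3.2P = 2224, so P* = 695.
Then Q* = 491 - 0.2(695) = 352.
Demand choke price (Qd = 0): P = 491/0.2 = 2455. Consumer surplus = ½ × (2455 - 695) × 352 = 309760.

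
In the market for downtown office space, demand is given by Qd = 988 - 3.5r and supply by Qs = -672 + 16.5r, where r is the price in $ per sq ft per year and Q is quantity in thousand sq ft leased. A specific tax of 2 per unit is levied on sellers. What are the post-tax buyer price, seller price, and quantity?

r_b = 84.65, r_s = 82.65, Q = 691.725

With a tax of 2 on sellers, they supply based on the net price r_s = r_b - 2, so Qs = -705 + 16.5r_b.
Set Qd = Qs: 988 - 3.5r_b = -705 + 16.5r_b, so 1693 = 20r_b and r_b = 84.65.
So r_s = 82.65 and the quantity traded is Q = 988 - 3.5(84.65) = 691.725.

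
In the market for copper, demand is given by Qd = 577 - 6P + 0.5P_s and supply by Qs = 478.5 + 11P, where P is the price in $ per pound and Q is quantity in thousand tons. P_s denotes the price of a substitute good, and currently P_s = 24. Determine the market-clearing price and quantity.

P* = 6.5, Q* = 550

With P_s = 24, demand is Qd = 589 - 6P.
Equating demand and supply, 589 - 6P = 478.5 + 11P gives 17P = 110.5, so P* = 6.5.
Plugging P* into demand: Q* = 589 - 6(6.5) = 550.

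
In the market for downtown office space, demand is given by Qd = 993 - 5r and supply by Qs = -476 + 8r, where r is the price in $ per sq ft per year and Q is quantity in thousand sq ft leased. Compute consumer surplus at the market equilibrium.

At equilibrium Qd = Qs, so 993 - 5r = -476 + 8r; collecting terms, 1469 = 13r and r* = 113.
Plugging r* into demand: Q* = 993 - 5(113) = 428.
Demand choke price (Qd = 0): r = 993/5 = 198.6. Consumer surplus = ½ × (198.6 - 113) × 428 = 18318.4.

Consumer surplus = 18318.4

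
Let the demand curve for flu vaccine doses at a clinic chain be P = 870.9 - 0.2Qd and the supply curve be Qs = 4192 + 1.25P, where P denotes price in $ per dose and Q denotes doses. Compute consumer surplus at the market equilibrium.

Consumer surplus = 1784640.025

Rewriting in direct form: Qd = 4354.5 - 5P.
At equilibrium Qd = Qs, so 4354.5 - 5P = 4192 + 1.25P; collecting terms, 162.5 = 6.25P and P* = 26.
Plugging P* into demand: Q* = 4354.5 - 5(26) = 4224.5.
Demand choke price (Qd = 0): P = 4354.5/5 = 870.9. Consumer surplus = ½ × (870.9 - 26) × 4224.5 = 1784640.025.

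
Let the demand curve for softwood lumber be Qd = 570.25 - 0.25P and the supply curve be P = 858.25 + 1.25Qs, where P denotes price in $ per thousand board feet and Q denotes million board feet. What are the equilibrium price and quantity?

Inverting to quantity form: Qs = -686.6 + 0.8P.
The market clears where 570.25 - 0.25P = -686.6 + 0.8P. Rearranging, 1.05P = 1256.85, hence P* = 1197.
Then Q* = 570.25 - 0.25(1197) = 271.

P* = 1197, Q* = 271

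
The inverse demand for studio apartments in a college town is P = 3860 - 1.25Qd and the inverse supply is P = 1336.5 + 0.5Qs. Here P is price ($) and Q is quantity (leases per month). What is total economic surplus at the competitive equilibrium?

Total surplus = 1819443.5

Inverting to quantity form: Qd = 3088 - 0.8P and Qs = -2673 + 2P.
The market clears where 3088 - 0.8P = -2673 + 2P. Rearranging, 2.8P = 5761, hence P* = 2057.5.
Substitute back: Q* = 3088 - 0.8(2057.5) = 1442.
Demand choke price = 3860; supply choke price = 1336.5. CS = ½(3860 - 2057.5)(1442) = 1299602.5; PS = ½(2057.5 - 1336.5)(1442) = 519841. Total surplus = 1819443.5.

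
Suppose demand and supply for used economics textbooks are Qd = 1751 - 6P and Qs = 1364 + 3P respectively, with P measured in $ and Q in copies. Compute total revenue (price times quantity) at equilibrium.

Set Qd = Qs: 1751 - 6P = 1364 + 3P, so 387 = 9P and P* = 43.
Then Q* = 1751 - 6(43) = 1493.
Total revenue = P* × Q* = 43 × 1493 = 64199.

Total revenue = 64199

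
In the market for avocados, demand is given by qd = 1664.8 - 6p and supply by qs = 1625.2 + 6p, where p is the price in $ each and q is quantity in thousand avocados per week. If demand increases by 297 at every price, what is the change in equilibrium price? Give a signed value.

Δp = 24.75

Equating demand and supply, 1664.8 - 6p = 1625.2 + 6p gives 12p = 39.6, so p* = 3.3.
Plugging p* into demand: q* = 1664.8 - 6(3.3) = 1645.
After the shift, demand is qd = 1961.8 - 6p.
The new intersection has 336.6 = 12p, i.e. p = 28.05, q = 1793.5.
Δp = 28.05 - 3.3 = 24.75.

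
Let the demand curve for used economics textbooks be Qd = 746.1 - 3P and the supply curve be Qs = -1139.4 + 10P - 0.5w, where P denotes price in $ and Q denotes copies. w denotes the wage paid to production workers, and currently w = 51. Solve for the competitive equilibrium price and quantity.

With w = 51, supply is Qs = -1164.9 + 10P.
At equilibrium Qd = Qs, so 746.1 - 3P = -1164.9 + 10P; collecting terms, 1911 = 13P and P* = 147.
Then Q* = 746.1 - 3(147) = 305.1.

P* = 147, Q* = 305.1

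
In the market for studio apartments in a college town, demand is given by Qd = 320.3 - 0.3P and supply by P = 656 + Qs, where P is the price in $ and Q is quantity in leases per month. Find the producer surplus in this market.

Rewriting in direct form: Qs = -656 + P.
The market clears where 320.3 - 0.3P = -656 + P. Rearranging, 1.3P = 976.3, hence P* = 751.
Substitute back: Q* = 320.3 - 0.3(751) = 95.
Supply choke price (Qs = 0): P = 656. Producer surplus = ½ × (751 - 656) × 95 = 4512.5.

Producer surplus = 4512.5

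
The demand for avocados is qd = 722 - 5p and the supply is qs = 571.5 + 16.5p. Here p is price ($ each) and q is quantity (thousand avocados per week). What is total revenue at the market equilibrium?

Total revenue = 4809

The market clears where 722 - 5p = 571.5 + 16.5p. Rearranging, 21.5p = 150.5, hence p* = 7.
From the demand curve, q* = 722 - 5(7) = 687.
Total revenue = p* × q* = 7 × 687 = 4809.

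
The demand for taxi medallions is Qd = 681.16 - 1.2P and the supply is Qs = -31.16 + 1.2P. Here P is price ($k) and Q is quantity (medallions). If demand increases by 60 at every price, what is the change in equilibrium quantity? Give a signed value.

ΔQ = 30

Set Qd = Qs: 681.16 - 1.2P = -31.16 + 1.2P, so 712.32 = 2.4P and P* = 296.8.
From the demand curve, Q* = 681.16 - 1.2(296.8) = 325.
After the shift, demand is Qd = 741.16 - 1.2P.
Re-solving, 2.4P = 772.32 gives P = 321.8 and Q = 355.
ΔQ = 355 - 325 = 30.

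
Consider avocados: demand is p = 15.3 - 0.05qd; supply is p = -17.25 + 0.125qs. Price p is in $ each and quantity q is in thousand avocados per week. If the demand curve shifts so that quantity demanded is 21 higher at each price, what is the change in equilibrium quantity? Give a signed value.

Δq = 6

Inverting to quantity form: qd = 306 - 20p and qs = 138 + 8p.
Set qd = qs: 306 - 20p = 138 + 8p, so 168 = 28p and p* = 6.
Plugging p* into demand: q* = 306 - 20(6) = 186.
After the shift, demand is qd = 327 - 20p.
New equilibrium: 189 = 28p, so p = 6.75 and q = 192.
Δq = 192 - 186 = 6.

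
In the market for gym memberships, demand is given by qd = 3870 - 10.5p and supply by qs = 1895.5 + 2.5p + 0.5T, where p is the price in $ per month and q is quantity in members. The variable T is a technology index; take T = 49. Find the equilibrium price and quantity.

p* = 150, q* = 2295

With T = 49, supply is qs = 1920 + 2.5p.
The market clears where 3870 - 10.5p = 1920 + 2.5p. Rearranging, 13p = 1950, hence p* = 150.
Plugging p* into demand: q* = 3870 - 10.5(150) = 2295.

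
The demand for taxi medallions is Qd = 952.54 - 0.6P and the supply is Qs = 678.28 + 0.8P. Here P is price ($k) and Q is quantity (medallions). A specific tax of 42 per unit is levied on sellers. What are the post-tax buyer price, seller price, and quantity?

Sellers keep P_s = P_b - 42 per unit, so supply in terms of the buyer price is Qs = 644.68 + 0.8P_b.
Market clearing requires 952.54 - 0.6P_b = 644.68 + 0.8P_b; hence 307.86 = 1.4P_b and P_b = 219.9.
Then P_s = 219.9 - 42 = 177.9 and Q = 952.54 - 0.6(219.9) = 820.6.

P_b = 219.9, P_s = 177.9, Q = 820.6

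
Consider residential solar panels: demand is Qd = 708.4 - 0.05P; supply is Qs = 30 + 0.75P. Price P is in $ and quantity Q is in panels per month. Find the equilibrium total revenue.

Total revenue = 564768

The market clears where 708.4 - 0.05P = 30 + 0.75P. Rearranging, 0.8P = 678.4, hence P* = 848.
Substitute back: Q* = 708.4 - 0.05(848) = 666.
Total revenue = P* × Q* = 848 × 666 = 564768.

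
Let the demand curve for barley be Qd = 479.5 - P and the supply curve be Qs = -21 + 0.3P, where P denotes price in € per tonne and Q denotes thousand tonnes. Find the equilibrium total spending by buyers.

At equilibrium Qd = Qs, so 479.5 - P = -21 + 0.3P; collecting terms, 500.5 = 1.3P and P* = 385.
From the demand curve, Q* = 479.5 - 385 = 94.5.
Total spending by buyers = P* × Q* = 385 × 94.5 = 36382.5.

Total spending by buyers = 36382.5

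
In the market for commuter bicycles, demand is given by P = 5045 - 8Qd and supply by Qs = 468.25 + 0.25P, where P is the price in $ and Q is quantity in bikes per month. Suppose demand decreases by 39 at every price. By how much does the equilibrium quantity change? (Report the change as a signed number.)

ΔQ = -26

In direct form, Qd = 630.625 - 0.125P.
Equating demand and supply, 630.625 - 0.125P = 468.25 + 0.25P gives 0.375P = 162.375, so P* = 433.
From the demand curve, Q* = 630.625 - 0.125(433) = 576.5.
After the shift, demand is Qd = 591.625 - 0.125P.
The new intersection has 123.375 = 0.375P, i.e. P = 329, Q = 550.5.
ΔQ = 550.5 - 576.5 = -26.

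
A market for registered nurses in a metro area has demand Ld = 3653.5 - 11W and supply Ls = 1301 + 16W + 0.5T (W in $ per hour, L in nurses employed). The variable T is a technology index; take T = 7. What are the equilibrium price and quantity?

W* = 87, L* = 2696.5

With T = 7, supply is Ls = 1304.5 + 16W.
Set Ld = Ls: 3653.5 - 11W = 1304.5 + 16W, so 2349 = 27W and W* = 87.
Then L* = 3653.5 - 11(87) = 2696.5.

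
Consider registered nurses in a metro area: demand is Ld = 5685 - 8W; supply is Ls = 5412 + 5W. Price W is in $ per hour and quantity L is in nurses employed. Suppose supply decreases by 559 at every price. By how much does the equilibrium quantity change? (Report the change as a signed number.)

ΔL = -344

The market clears where 5685 - 8W = 5412 + 5W. Rearranging, 13W = 273, hence W* = 21.
Substitute back: L* = 5685 - 8(21) = 5517.
After the shift, supply is Ls = 4853 + 5W.
New equilibrium: 832 = 13W, so W = 64 and L = 5173.
ΔL = 5173 - 5517 = -344.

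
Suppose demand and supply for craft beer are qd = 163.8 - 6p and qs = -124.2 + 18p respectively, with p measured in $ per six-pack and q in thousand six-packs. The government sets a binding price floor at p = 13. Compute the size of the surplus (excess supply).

At p = 13: qd = 85.8 and qs = 109.8.
Surplus = qs - qd = 109.8 - 85.8 = 24.

Surplus = 24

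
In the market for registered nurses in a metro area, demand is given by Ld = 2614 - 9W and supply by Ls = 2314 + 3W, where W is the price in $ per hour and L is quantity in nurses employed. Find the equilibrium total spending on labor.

The market clears where 2614 - 9W = 2314 + 3W. Rearranging, 12W = 300, hence W* = 25.
Substitute back: L* = 2614 - 9(25) = 2389.
Total spending on labor = W* × L* = 25 × 2389 = 59725.

Total spending on labor = 59725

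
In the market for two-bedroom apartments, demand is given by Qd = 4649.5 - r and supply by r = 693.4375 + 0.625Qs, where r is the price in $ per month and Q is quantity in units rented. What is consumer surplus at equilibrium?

Consumer surplus = 2963395.125

Solving each curve for Q: Qs = -1109.5 + 1.6r.
At equilibrium Qd = Qs, so 4649.5 - r = -1109.5 + 1.6r; collecting terms, 5759 = 2.6r and r* = 2215.
From the demand curve, Q* = 4649.5 - 2215 = 2434.5.
Demand choke price (Qd = 0): r = 4649.5. Consumer surplus = ½ × (4649.5 - 2215) × 2434.5 = 2963395.125.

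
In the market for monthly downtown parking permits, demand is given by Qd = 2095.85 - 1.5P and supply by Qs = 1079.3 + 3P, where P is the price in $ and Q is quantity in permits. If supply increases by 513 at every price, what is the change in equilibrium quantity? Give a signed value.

At equilibrium Qd = Qs, so 2095.85 - 1.5P = 1079.3 + 3P; collecting terms, 1016.55 = 4.5P and P* = 225.9.
Substitute back: Q* = 2095.85 - 1.5(225.9) = 1757.
After the shift, supply is Qs = 1592.3 + 3P.
Re-solving, 4.5P = 503.55 gives P = 111.9 and Q = 1928.
ΔQ = 1928 - 1757 = 171.

ΔQ = 171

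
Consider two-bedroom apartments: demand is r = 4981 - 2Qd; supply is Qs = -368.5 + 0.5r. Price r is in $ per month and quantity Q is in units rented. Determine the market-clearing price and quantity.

In direct form, Qd = 2490.5 - 0.5r.
Equating demand and supply, 2490.5 - 0.5r = -368.5 + 0.5r gives r = 2859, so r* = 2859.
From the demand curve, Q* = 2490.5 - 0.5(2859) = 1061.

r* = 2859, Q* = 1061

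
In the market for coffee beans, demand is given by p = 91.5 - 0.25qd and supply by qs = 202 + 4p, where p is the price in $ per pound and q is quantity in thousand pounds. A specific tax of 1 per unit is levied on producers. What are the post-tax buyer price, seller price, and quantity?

Rewriting in direct form: qd = 366 - 4p.
Producers keep p_s = p_b - 1 per unit, so supply in terms of the buyer price is qs = 198 + 4p_b.
Set qd = qs: 366 - 4p_b = 198 + 4p_b, so 168 = 8p_b and p_b = 21.
So p_s = 20 and the quantity traded is q = 366 - 4(21) = 282.

p_b = 21, p_s = 20, q = 282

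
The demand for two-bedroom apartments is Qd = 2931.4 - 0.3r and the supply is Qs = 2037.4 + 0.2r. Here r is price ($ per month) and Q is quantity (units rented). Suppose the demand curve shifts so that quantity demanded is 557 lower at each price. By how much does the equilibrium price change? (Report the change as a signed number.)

Δr = -1114

Set Qd = Qs: 2931.4 - 0.3r = 2037.4 + 0.2r, so 894 = 0.5r and r* = 1788.
Then Q* = 2931.4 - 0.3(1788) = 2395.
After the shift, demand is Qd = 2374.4 - 0.3r.
The new intersection has 337 = 0.5r, i.e. r = 674, Q = 2172.2.
Δr = 674 - 1788 = -1114.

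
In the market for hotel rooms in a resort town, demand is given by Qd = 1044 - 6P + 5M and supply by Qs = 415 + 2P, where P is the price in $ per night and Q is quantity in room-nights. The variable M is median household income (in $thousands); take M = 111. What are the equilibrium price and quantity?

With M = 111, demand is Qd = 1599 - 6P.
At equilibrium Qd = Qs, so 1599 - 6P = 415 + 2P; collecting terms, 1184 = 8P and P* = 148.
Substitute back: Q* = 1599 - 6(148) = 711.

P* = 148, Q* = 711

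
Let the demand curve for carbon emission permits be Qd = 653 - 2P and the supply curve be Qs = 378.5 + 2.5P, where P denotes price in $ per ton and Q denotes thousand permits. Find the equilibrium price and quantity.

P* = 61, Q* = 531

Set Qd = Qs: 653 - 2P = 378.5 + 2.5P, so 274.5 = 4.5P and P* = 61.
Then Q* = 653 - 2(61) = 531.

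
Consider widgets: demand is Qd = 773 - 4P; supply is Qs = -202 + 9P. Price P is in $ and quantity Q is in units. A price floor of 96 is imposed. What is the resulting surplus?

Surplus = 273

Evaluating both curves at the floor price 96 gives Qd = 389, Qs = 662.
Surplus = Qs - Qd = 662 - 389 = 273.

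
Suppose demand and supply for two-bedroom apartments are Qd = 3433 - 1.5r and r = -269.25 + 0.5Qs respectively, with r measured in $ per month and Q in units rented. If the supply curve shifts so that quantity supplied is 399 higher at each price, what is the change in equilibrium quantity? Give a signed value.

ΔQ = 171

Rewriting in direct form: Qs = 538.5 + 2r.
The market clears where 3433 - 1.5r = 538.5 + 2r. Rearranging, 3.5r = 2894.5, hence r* = 827.
Then Q* = 3433 - 1.5(827) = 2192.5.
After the shift, supply is Qs = 937.5 + 2r.
The new intersection has 2495.5 = 3.5r, i.e. r = 713, Q = 2363.5.
ΔQ = 2363.5 - 2192.5 = 171.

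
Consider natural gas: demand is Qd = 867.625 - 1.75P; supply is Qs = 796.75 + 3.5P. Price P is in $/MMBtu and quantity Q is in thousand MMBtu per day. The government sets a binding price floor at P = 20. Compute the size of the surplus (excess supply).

Surplus = 34.125

At P = 20: Qd = 832.625 and Qs = 866.75.
Surplus = Qs - Qd = 866.75 - 832.625 = 34.125.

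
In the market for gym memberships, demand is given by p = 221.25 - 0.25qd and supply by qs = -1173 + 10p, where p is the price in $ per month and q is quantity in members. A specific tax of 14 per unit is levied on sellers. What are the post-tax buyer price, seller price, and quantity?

p_b = 157, p_s = 143, q = 257

Rewriting in direct form: qd = 885 - 4p.
With a tax of 14 on sellers, they supply based on the net price p_s = p_b - 14, so qs = -1313 + 10p_b.
Equate demand and the shifted supply: 885 - 4p_b = -1313 + 10p_b, giving 14p_b = 2198, so p_b = 157.
So p_s = 143 and the quantity traded is q = 885 - 4(157) = 257.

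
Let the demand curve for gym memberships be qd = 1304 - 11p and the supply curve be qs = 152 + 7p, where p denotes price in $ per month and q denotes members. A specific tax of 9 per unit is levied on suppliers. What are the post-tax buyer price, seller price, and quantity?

p_b = 67.5, p_s = 58.5, q = 561.5

The tax drives a wedge p_b - p_s = 9. Substituting p_s = p_b - 9 into supply: qs = 89 + 7p_b.
Equate demand and the shifted supply: 1304 - 11p_b = 89 + 7p_b, giving 18p_b = 1215, so p_b = 67.5.
So p_s = 58.5 and the quantity traded is q = 1304 - 11(67.5) = 561.5.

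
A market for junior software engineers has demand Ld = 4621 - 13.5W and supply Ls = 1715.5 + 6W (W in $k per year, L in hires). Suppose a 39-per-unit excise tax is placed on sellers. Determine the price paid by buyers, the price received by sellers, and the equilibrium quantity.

W_b = 161, W_s = 122, L = 2447.5

With a tax of 39 on sellers, they supply based on the net price W_s = W_b - 39, so Ls = 1481.5 + 6W_b.
Set Ld = Ls: 4621 - 13.5W_b = 1481.5 + 6W_b, so 3139.5 = 19.5W_b and W_b = 161.
So W_s = 122 and the quantity traded is L = 4621 - 13.5(161) = 2447.5.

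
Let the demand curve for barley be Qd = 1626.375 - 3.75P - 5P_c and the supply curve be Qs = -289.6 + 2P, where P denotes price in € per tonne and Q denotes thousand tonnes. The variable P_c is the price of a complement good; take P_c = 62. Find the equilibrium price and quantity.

P* = 279.3, Q* = 269

With P_c = 62, demand is Qd = 1316.375 - 3.75P.
The market clears where 1316.375 - 3.75P = -289.6 + 2P. Rearranging, 5.75P = 1605.975, hence P* = 279.3.
Substitute back: Q* = 1316.375 - 3.75(279.3) = 269.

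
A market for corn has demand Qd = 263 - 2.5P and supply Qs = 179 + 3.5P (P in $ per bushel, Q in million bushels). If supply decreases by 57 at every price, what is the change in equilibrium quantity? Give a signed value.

The market clears where 263 - 2.5P = 179 + 3.5P. Rearranging, 6P = 84, hence P* = 14.
Then Q* = 263 - 2.5(14) = 228.
After the shift, supply is Qs = 122 + 3.5P.
New equilibrium: 141 = 6P, so P = 23.5 and Q = 204.25.
ΔQ = 204.25 - 228 = -23.75.

ΔQ = -23.75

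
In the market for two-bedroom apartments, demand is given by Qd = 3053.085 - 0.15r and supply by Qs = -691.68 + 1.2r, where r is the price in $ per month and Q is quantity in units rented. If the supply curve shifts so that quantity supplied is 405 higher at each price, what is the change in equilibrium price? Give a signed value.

At equilibrium Qd = Qs, so 3053.085 - 0.15r = -691.68 + 1.2r; collecting terms, 3744.765 = 1.35r and r* = 2773.9.
Plugging r* into demand: Q* = 3053.085 - 0.15(2773.9) = 2637.
After the shift, supply is Qs = -286.68 + 1.2r.
New equilibrium: 3339.765 = 1.35r, so r = 2473.9 and Q = 2682.
Δr = 2473.9 - 2773.9 = -300.

Δr = -300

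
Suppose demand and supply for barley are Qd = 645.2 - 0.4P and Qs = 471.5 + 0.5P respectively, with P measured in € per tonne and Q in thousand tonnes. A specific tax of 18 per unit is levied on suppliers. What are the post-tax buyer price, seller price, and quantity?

P_b = 203, P_s = 185, Q = 564

With a tax of 18 on suppliers, they supply based on the net price P_s = P_b - 18, so Qs = 462.5 + 0.5P_b.
Set Qd = Qs: 645.2 - 0.4P_b = 462.5 + 0.5P_b, so 182.7 = 0.9P_b and P_b = 203.
Then P_s = 203 - 18 = 185 and Q = 645.2 - 0.4(203) = 564.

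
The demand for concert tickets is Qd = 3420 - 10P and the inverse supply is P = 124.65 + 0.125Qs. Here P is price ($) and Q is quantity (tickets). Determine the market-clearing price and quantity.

P* = 245.4, Q* = 966

Solving each curve for Q: Qs = -997.2 + 8P.
At equilibrium Qd = Qs, so 3420 - 10P = -997.2 + 8P; collecting terms, 4417.2 = 18P and P* = 245.4.
Plugging P* into demand: Q* = 3420 - 10(245.4) = 966.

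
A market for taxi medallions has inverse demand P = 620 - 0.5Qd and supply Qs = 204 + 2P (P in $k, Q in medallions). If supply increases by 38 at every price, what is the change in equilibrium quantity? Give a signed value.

Rewriting in direct form: Qd = 1240 - 2P.
At equilibrium Qd = Qs, so 1240 - 2P = 204 + 2P; collecting terms, 1036 = 4P and P* = 259.
Substitute back: Q* = 1240 - 2(259) = 722.
After the shift, supply is Qs = 242 + 2P.
New equilibrium: 998 = 4P, so P = 249.5 and Q = 741.
ΔQ = 741 - 722 = 19.

ΔQ = 19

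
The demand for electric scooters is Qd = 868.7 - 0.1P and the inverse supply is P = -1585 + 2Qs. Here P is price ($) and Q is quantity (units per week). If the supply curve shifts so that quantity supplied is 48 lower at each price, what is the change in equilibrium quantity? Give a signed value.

ΔQ = -8

Solving each curve for Q: Qs = 792.5 + 0.5P.
Set Qd = Qs: 868.7 - 0.1P = 792.5 + 0.5P, so 76.2 = 0.6P and P* = 127.
Then Q* = 868.7 - 0.1(127) = 856.
After the shift, supply is Qs = 744.5 + 0.5P.
New equilibrium: 124.2 = 0.6P, so P = 207 and Q = 848.
ΔQ = 848 - 856 = -8.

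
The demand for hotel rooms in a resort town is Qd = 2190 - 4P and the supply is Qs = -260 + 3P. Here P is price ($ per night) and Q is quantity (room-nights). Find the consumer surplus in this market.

Consumer surplus = 78012.5

Set Qd = Qs: 2190 - 4P = -260 + 3P, so 2450 = 7P and P* = 350.
From the demand curve, Q* = 2190 - 4(350) = 790.
Demand choke price (Qd = 0): P = 2190/4 = 547.5. Consumer surplus = ½ × (547.5 - 350) × 790 = 78012.5.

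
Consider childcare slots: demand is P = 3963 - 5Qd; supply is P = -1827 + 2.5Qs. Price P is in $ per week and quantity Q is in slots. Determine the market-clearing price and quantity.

Solving each curve for Q: Qd = 792.6 - 0.2P and Qs = 730.8 + 0.4P.
At equilibrium Qd = Qs, so 792.6 - 0.2P = 730.8 + 0.4P; collecting terms, 61.8 = 0.6P and P* = 103.
Plugging P* into demand: Q* = 792.6 - 0.2(103) = 772.

P* = 103, Q* = 772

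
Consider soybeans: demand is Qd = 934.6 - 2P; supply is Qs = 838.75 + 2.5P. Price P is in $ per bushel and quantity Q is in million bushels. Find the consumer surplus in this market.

Consumer surplus = 198916

Equating demand and supply, 934.6 - 2P = 838.75 + 2.5P gives 4.5P = 95.85, so P* = 21.3.
Plugging P* into demand: Q* = 934.6 - 2(21.3) = 892.
Demand choke price (Qd = 0): P = 934.6/2 = 467.3. Consumer surplus = ½ × (467.3 - 21.3) × 892 = 198916.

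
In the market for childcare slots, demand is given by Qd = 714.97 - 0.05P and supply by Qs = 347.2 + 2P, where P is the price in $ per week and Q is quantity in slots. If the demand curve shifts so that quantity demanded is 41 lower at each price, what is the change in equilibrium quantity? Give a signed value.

ΔQ = -40

At equilibrium Qd = Qs, so 714.97 - 0.05P = 347.2 + 2P; collecting terms, 367.77 = 2.05P and P* = 179.4.
Then Q* = 714.97 - 0.05(179.4) = 706.
After the shift, demand is Qd = 673.97 - 0.05P.
New equilibrium: 326.77 = 2.05P, so P = 159.4 and Q = 666.
ΔQ = 666 - 706 = -40.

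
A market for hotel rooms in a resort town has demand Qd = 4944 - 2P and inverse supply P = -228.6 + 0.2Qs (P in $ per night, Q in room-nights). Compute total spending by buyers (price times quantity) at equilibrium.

Rewriting in direct form: Qs = 1143 + 5P.
The market clears where 4944 - 2P = 1143 + 5P. Rearranging, 7P = 3801, hence P* = 543.
Plugging P* into demand: Q* = 4944 - 2(543) = 3858.
Total spending by buyers = P* × Q* = 543 × 3858 = 2094894.

Total spending by buyers = 2094894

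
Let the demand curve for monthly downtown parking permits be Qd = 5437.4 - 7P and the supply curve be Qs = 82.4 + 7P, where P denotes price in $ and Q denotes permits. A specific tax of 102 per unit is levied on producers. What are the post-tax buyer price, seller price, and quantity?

P_b = 433.5, P_s = 331.5, Q = 2402.9

The tax drives a wedge P_b - P_s = 102. Substituting P_s = P_b - 102 into supply: Qs = -631.6 + 7P_b.
Set Qd = Qs: 5437.4 - 7P_b = -631.6 + 7P_b, so 6069 = 14P_b and P_b = 433.5.
Then P_s = 433.5 - 102 = 331.5 and Q = 5437.4 - 7(433.5) = 2402.9.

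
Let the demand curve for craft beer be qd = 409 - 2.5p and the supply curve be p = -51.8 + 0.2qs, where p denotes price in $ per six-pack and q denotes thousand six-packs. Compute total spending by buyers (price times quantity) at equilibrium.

Total spending by buyers = 7180

Inverting to quantity form: qs = 259 + 5p.
Equating demand and supply, 409 - 2.5p = 259 + 5p gives 7.5p = 150, so p* = 20.
Plugging p* into demand: q* = 409 - 2.5(20) = 359.
Total spending by buyers = p* × q* = 20 × 359 = 7180.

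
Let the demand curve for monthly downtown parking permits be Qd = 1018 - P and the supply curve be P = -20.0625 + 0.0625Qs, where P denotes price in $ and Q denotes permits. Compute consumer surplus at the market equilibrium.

Consumer surplus = 477264.5

Solving each curve for Q: Qs = 321 + 16P.
The market clears where 1018 - P = 321 + 16P. Rearranging, 17P = 697, hence P* = 41.
Substitute back: Q* = 1018 - 41 = 977.
Demand choke price (Qd = 0): P = 1018. Consumer surplus = ½ × (1018 - 41) × 977 = 477264.5.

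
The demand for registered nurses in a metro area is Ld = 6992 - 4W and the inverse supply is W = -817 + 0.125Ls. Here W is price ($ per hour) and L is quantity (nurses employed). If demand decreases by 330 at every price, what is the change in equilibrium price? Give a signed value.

ΔW = -27.5

Solving each curve for L: Ls = 6536 + 8W.
Set Ld = Ls: 6992 - 4W = 6536 + 8W, so 456 = 12W and W* = 38.
From the demand curve, L* = 6992 - 4(38) = 6840.
After the shift, demand is Ld = 6662 - 4W.
The new intersection has 126 = 12W, i.e. W = 10.5, L = 6620.
ΔW = 10.5 - 38 = -27.5.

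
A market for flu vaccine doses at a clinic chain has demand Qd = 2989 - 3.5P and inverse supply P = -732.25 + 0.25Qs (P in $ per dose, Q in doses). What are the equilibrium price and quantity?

P* = 8, Q* = 2961

Rewriting in direct form: Qs = 2929 + 4P.
Set Qd = Qs: 2989 - 3.5P = 2929 + 4P, so 60 = 7.5P and P* = 8.
Then Q* = 2989 - 3.5(8) = 2961.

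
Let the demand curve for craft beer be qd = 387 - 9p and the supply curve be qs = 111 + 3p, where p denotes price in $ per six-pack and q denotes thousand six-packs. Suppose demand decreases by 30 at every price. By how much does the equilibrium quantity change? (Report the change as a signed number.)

Δq = -7.5

The market clears where 387 - 9p = 111 + 3p. Rearranging, 12p = 276, hence p* = 23.
Then q* = 387 - 9(23) = 180.
After the shift, demand is qd = 357 - 9p.
New equilibrium: 246 = 12p, so p = 20.5 and q = 172.5.
Δq = 172.5 - 180 = -7.5.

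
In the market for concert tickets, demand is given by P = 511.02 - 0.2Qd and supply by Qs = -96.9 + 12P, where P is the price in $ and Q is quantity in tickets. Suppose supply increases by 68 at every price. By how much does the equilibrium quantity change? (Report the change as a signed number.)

ΔQ = 20

In direct form, Qd = 2555.1 - 5P.
The market clears where 2555.1 - 5P = -96.9 + 12P. Rearranging, 17P = 2652, hence P* = 156.
Then Q* = 2555.1 - 5(156) = 1775.1.
After the shift, supply is Qs = -28.9 + 12P.
Re-solving, 17P = 2584 gives P = 152 and Q = 1795.1.
ΔQ = 1795.1 - 1775.1 = 20.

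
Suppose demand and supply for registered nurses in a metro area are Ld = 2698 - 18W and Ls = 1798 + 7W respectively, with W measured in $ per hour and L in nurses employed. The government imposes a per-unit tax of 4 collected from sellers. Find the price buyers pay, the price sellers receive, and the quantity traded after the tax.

W_b = 37.12, W_s = 33.12, L = 2029.84

With a tax of 4 on sellers, they supply based on the net price W_s = W_b - 4, so Ls = 1770 + 7W_b.
Market clearing requires 2698 - 18W_b = 1770 + 7W_b; hence 928 = 25W_b and W_b = 37.12.
So W_s = 33.12 and the quantity traded is L = 2698 - 18(37.12) = 2029.84.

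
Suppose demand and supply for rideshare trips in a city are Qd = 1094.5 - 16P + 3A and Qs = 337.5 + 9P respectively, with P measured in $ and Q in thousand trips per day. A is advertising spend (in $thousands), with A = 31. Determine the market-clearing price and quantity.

With A = 31, demand is Qd = 1187.5 - 16P.
At equilibrium Qd = Qs, so 1187.5 - 16P = 337.5 + 9P; collecting terms, 850 = 25P and P* = 34.
Then Q* = 1187.5 - 16(34) = 643.5.

P* = 34, Q* = 643.5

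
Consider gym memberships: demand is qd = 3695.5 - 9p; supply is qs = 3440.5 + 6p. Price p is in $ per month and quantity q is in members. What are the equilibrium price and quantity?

p* = 17, q* = 3542.5

Set qd = qs: 3695.5 - 9p = 3440.5 + 6p, so 255 = 15p and p* = 17.
From the demand curve, q* = 3695.5 - 9(17) = 3542.5.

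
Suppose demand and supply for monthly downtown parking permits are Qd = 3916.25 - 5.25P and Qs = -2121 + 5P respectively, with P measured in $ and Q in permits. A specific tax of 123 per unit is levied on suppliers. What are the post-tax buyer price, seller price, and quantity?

P_b = 649, P_s = 526, Q = 509

Suppliers keep P_s = P_b - 123 per unit, so supply in terms of the buyer price is Qs = -2736 + 5P_b.
Market clearing requires 3916.25 - 5.25P_b = -2736 + 5P_b; hence 6652.25 = 10.25P_b and P_b = 649.
So P_s = 526 and the quantity traded is Q = 3916.25 - 5.25(649) = 509.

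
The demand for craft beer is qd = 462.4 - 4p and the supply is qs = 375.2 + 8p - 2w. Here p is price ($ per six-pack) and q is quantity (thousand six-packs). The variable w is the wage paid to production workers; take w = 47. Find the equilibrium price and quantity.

p* = 15.1, q* = 402

With w = 47, supply is qs = 281.2 + 8p.
The market clears where 462.4 - 4p = 281.2 + 8p. Rearranging, 12p = 181.2, hence p* = 15.1.
Substitute back: q* = 462.4 - 4(15.1) = 402.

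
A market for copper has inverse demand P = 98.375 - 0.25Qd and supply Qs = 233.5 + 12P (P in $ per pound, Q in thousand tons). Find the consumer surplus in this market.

Rewriting in direct form: Qd = 393.5 - 4P.
Set Qd = Qs: 393.5 - 4P = 233.5 + 12P, so 160 = 16P and P* = 10.
From the demand curve, Q* = 393.5 - 4(10) = 353.5.
Demand choke price (Qd = 0): P = 393.5/4 = 98.375. Consumer surplus = ½ × (98.375 - 10) × 353.5 = 15620.28125.

Consumer surplus = 15620.28125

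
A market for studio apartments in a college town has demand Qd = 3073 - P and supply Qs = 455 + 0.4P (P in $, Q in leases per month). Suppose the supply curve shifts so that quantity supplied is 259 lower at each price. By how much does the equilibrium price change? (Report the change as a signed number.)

ΔP = 185

Set Qd = Qs: 3073 - P = 455 + 0.4P, so 2618 = 1.4P and P* = 1870.
Substitute back: Q* = 3073 - 1870 = 1203.
After the shift, supply is Qs = 196 + 0.4P.
Re-solving, 1.4P = 2877 gives P = 2055 and Q = 1018.
ΔP = 2055 - 1870 = 185.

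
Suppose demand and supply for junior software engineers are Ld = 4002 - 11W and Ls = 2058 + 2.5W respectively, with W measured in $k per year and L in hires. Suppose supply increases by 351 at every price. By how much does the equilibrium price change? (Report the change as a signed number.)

ΔW = -26

Equating demand and supply, 4002 - 11W = 2058 + 2.5W gives 13.5W = 1944, so W* = 144.
Substitute back: L* = 4002 - 11(144) = 2418.
After the shift, supply is Ls = 2409 + 2.5W.
The new intersection has 1593 = 13.5W, i.e. W = 118, L = 2704.
ΔW = 118 - 144 = -26.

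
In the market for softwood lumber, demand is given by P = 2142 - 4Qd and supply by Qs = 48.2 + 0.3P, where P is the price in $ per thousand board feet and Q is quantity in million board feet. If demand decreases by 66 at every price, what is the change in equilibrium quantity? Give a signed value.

In direct form, Qd = 535.5 - 0.25P.
Set Qd = Qs: 535.5 - 0.25P = 48.2 + 0.3P, so 487.3 = 0.55P and P* = 886.
From the demand curve, Q* = 535.5 - 0.25(886) = 314.
After the shift, demand is Qd = 469.5 - 0.25P.
The new intersection has 421.3 = 0.55P, i.e. P = 766, Q = 278.
ΔQ = 278 - 314 = -36.

ΔQ = -36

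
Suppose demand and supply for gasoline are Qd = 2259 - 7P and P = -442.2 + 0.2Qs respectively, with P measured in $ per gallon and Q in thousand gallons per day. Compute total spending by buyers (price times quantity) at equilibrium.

In direct form, Qs = 2211 + 5P.
Set Qd = Qs: 2259 - 7P = 2211 + 5P, so 48 = 12P and P* = 4.
From the demand curve, Q* = 2259 - 7(4) = 2231.
Total spending by buyers = P* × Q* = 4 × 2231 = 8924.

Total spending by buyers = 8924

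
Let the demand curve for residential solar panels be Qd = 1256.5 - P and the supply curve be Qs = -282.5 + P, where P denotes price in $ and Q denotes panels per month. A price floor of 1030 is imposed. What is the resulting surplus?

Surplus = 521

At P = 1030: Qd = 226.5 and Qs = 747.5.
Surplus = Qs - Qd = 747.5 - 226.5 = 521.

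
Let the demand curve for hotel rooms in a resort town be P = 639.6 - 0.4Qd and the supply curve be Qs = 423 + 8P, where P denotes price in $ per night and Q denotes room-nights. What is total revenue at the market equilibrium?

Total revenue = 147728

Rewriting in direct form: Qd = 1599 - 2.5P.
Set Qd = Qs: 1599 - 2.5P = 423 + 8P, so 1176 = 10.5P and P* = 112.
Plugging P* into demand: Q* = 1599 - 2.5(112) = 1319.
Total revenue = P* × Q* = 112 × 1319 = 147728.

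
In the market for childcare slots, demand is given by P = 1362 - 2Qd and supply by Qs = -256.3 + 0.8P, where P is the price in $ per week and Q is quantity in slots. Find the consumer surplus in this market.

Consumer surplus = 102720.25

Rewriting in direct form: Qd = 681 - 0.5P.
The market clears where 681 - 0.5P = -256.3 + 0.8P. Rearranging, 1.3P = 937.3, hence P* = 721.
From the demand curve, Q* = 681 - 0.5(721) = 320.5.
Demand choke price (Qd = 0): P = 681/0.5 = 1362. Consumer surplus = ½ × (1362 - 721) × 320.5 = 102720.25.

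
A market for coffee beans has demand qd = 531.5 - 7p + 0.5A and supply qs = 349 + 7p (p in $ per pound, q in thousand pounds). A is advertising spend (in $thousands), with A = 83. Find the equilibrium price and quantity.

With A = 83, demand is qd = 573 - 7p.
The market clears where 573 - 7p = 349 + 7p. Rearranging, 14p = 224, hence p* = 16.
Then q* = 573 - 7(16) = 461.

p* = 16, q* = 461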